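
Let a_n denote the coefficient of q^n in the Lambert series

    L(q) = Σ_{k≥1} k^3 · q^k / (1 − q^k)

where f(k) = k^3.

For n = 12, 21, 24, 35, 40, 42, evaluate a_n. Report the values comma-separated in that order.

2044, 9632, 16380, 43344, 73710, 86688

n=12: 1·12 2·6 3·4 4·3 6·2 12·1  f→[1+8+27+64+216+1728]=2044
n=21: 1·21 3·7 7·3 21·1  f→[1+27+343+9261]=9632
[q^24] f(1)=1,f(2)=8,f(3)=27,f(4)=64,f(6)=216,f(8)=512,f(12)=1728,f(24)=13824 ⇒ 16380
q^35  k|35↦f(k): 35:42875 7:343 5:125 1:1  a_35=43344
[q^40] f(40)=64000,f(20)=8000,f(10)=1000,f(8)=512,f(5)=125,f(4)=64,f(2)=8,f(1)=1 ⇒ 73710
d|42:{42,21,14,7,6,3,2,1}  Σf=74088+9261+2744+343+216+27+8+1=86688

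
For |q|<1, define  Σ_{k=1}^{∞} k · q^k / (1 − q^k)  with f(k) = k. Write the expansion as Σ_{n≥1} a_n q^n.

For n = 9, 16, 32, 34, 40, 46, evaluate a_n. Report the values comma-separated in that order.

13, 31, 63, 54, 90, 72

q^9  k|9↦f(k): 9:9 3:3 1:1  a_9=13
[q^16] f(16)=16,f(8)=8,f(4)=4,f(2)=2,f(1)=1 ⇒ 31
n=32: 1·32 2·16 4·8 8·4 16·2 32·1  f→[1+2+4+8+16+32]=63
q^34  k|34↦f(k): 34:34 17:17 2:2 1:1  a_34=54
q^40  k|40↦f(k): 40:40 20:20 10:10 8:8 5:5 4:4 2:2 1:1  a_40=90
d|46:{1,2,23,46}  Σf=1+2+23+46=72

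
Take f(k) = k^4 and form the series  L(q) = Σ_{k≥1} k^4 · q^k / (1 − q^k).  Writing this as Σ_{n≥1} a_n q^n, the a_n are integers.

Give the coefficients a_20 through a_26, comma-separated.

[q^20] f(1)=1,f(2)=16,f(4)=256,f(5)=625,f(10)=10000,f(20)=160000 ⇒ 170898
d|21:{21,7,3,1}  Σf=194481+2401+81+1=196964
[q^22] f(22)=234256,f(11)=14641,f(2)=16,f(1)=1 ⇒ 248914
[q^23] f(23)=279841,f(1)=1 ⇒ 279842
d|24:{24,12,8,6,4,3,2,1}  Σf=331776+20736+4096+1296+256+81+16+1=358258
q^25  k|25↦f(k): 1:1 5:625 25:390625  a_25=391251
n=26: 1·26 2·13 13·2 26·1  f→[1+16+28561+456976]=485554

170898, 196964, 248914, 279842, 358258, 391251, 485554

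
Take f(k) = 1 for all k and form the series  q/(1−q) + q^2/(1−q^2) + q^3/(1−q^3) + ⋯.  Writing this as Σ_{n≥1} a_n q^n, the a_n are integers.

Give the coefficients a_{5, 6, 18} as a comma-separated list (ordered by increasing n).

q^5  k|5↦f(k): 1:1 5:1  a_5=2
[q^6] f(1)=1,f(2)=1,f(3)=1,f(6)=1 ⇒ 4
[q^18] f(1)=1,f(2)=1,f(3)=1,f(6)=1,f(9)=1,f(18)=1 ⇒ 6

2, 4, 6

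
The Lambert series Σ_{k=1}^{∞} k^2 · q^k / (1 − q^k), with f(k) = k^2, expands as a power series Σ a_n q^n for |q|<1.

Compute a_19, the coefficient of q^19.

a_19 = 362

d|19:{1,19}  Σf=1+361=362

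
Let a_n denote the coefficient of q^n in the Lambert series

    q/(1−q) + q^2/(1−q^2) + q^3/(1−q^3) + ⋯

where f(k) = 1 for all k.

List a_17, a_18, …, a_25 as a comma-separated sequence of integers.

d|17:{1,17}  Σf=1+1=2
n=18: 1·18 2·9 3·6 6·3 9·2 18·1  f→[1+1+1+1+1+1]=6
d|19:{1,19}  Σf=1+1=2
n=20: 1·20 2·10 4·5 5·4 10·2 20·1  f→[1+1+1+1+1+1]=6
d|21:{1,3,7,21}  Σf=1+1+1+1=4
d|22:{22,11,2,1}  Σf=1+1+1+1=4
[q^23] f(23)=1,f(1)=1 ⇒ 2
[q^24] f(1)=1,f(2)=1,f(3)=1,f(4)=1,f(6)=1,f(8)=1,f(12)=1,f(24)=1 ⇒ 8
n=25: 1·25 5·5 25·1  f→[1+1+1]=3

2, 6, 2, 6, 4, 4, 2, 8, 3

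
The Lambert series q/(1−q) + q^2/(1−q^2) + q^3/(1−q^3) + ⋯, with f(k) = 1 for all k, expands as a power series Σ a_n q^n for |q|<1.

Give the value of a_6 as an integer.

a_6 = 4

n=6: 6·1 3·2 2·3 1·6  f→[1+1+1+1]=4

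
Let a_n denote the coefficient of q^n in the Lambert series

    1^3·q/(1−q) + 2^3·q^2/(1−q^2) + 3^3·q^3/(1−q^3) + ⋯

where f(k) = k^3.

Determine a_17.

q^17  k|17↦f(k): 17:4913 1:1  a_17=4914

a_17 = 4914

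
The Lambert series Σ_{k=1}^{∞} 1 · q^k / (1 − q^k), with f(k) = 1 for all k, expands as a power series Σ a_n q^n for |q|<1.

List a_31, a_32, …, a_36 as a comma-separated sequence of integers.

q^31  k|31↦f(k): 31:1 1:1  a_31=2
q^32  k|32↦f(k): 1:1 2:1 4:1 8:1 16:1 32:1  a_32=6
d|33:{1,3,11,33}  Σf=1+1+1+1=4
d|34:{34,17,2,1}  Σf=1+1+1+1=4
n=35: 1·35 5·7 7·5 35·1  f→[1+1+1+1]=4
[q^36] f(36)=1,f(18)=1,f(12)=1,f(9)=1,f(6)=1,f(4)=1,f(3)=1,f(2)=1,f(1)=1 ⇒ 9

2, 6, 4, 4, 4, 9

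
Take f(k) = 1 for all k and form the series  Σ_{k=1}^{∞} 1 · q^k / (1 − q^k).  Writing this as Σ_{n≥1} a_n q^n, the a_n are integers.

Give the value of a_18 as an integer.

q^18  k|18↦f(k): 1:1 2:1 3:1 6:1 9:1 18:1  a_18=6

a_18 = 6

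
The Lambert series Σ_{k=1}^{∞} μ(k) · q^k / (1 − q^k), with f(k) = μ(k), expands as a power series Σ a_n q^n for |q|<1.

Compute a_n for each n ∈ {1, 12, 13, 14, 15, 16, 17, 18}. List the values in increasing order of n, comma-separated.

[q^1] μ(1)=1 ⇒ 1
n=12: 12·1 6·2 4·3 3·4 2·6 1·12  μ→[0+1+0+(-1)+(-1)+1]=0
n=13: 13·1 1·13  μ→[(-1)+1]=0
[q^14] μ(1)=1,μ(2)=-1,μ(7)=-1,μ(14)=1 ⇒ 0
[q^15] μ(1)=1,μ(3)=-1,μ(5)=-1,μ(15)=1 ⇒ 0
[q^16] μ(1)=1,μ(2)=-1,μ(4)=0,μ(8)=0,μ(16)=0 ⇒ 0
[q^17] μ(1)=1,μ(17)=-1 ⇒ 0
[q^18] μ(1)=1,μ(2)=-1,μ(3)=-1,μ(6)=1,μ(9)=0,μ(18)=0 ⇒ 0

1, 0, 0, 0, 0, 0, 0, 0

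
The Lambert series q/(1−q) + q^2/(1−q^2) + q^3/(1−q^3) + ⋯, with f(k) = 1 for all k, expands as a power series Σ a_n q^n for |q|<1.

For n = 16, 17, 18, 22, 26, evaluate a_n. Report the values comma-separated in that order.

5, 2, 6, 4, 4

d|16:{16,8,4,2,1}  Σf=1+1+1+1+1=5
n=17: 17·1 1·17  f→[1+1]=2
q^18  k|18↦f(k): 1:1 2:1 3:1 6:1 9:1 18:1  a_18=6
n=22: 1·22 2·11 11·2 22·1  f→[1+1+1+1]=4
[q^26] f(1)=1,f(2)=1,f(13)=1,f(26)=1 ⇒ 4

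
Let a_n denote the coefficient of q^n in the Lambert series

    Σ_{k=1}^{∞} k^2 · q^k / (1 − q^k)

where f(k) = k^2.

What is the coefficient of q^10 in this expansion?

q^10  k|10↦f(k): 10:100 5:25 2:4 1:1  a_10=130

a_10 = 130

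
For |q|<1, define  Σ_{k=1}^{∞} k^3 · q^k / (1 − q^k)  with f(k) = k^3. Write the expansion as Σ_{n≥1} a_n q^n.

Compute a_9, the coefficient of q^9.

a_9 = 757

q^9  k|9↦f(k): 1:1 3:27 9:729  a_9=757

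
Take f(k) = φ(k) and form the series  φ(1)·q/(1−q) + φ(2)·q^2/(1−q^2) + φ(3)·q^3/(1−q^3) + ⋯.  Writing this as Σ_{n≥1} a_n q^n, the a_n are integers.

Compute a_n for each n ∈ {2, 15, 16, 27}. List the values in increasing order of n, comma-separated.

[q^2] φ(1)=1,φ(2)=1 ⇒ 2
d|15:{15,5,3,1}  Σφ=8+4+2+1=15
q^16  k|16↦φ(k): 16:8 8:4 4:2 2:1 1:1  a_16=16
q^27  k|27↦φ(k): 27:18 9:6 3:2 1:1  a_27=27

2, 15, 16, 27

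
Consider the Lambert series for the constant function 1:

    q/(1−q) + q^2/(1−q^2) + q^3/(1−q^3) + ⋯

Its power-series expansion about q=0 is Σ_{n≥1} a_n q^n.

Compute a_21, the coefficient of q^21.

[q^21] f(1)=1,f(3)=1,f(7)=1,f(21)=1 ⇒ 4

a_21 = 4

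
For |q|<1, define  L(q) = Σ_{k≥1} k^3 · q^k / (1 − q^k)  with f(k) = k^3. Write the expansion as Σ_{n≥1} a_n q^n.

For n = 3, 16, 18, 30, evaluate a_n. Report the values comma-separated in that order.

n=3: 3·1 1·3  f→[27+1]=28
q^16  k|16↦f(k): 1:1 2:8 4:64 8:512 16:4096  a_16=4681
q^18  k|18↦f(k): 18:5832 9:729 6:216 3:27 2:8 1:1  a_18=6813
q^30  k|30↦f(k): 30:27000 15:3375 10:1000 6:216 5:125 3:27 2:8 1:1  a_30=31752

28, 4681, 6813, 31752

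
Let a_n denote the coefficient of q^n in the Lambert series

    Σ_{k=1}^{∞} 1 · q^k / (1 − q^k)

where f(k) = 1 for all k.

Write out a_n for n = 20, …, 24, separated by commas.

d|20:{1,2,4,5,10,20}  Σf=1+1+1+1+1+1=6
q^21  k|21↦f(k): 21:1 7:1 3:1 1:1  a_21=4
n=22: 1·22 2·11 11·2 22·1  f→[1+1+1+1]=4
[q^23] f(1)=1,f(23)=1 ⇒ 2
n=24: 24·1 12·2 8·3 6·4 4·6 3·8 2·12 1·24  f→[1+1+1+1+1+1+1+1]=8

6, 4, 4, 2, 8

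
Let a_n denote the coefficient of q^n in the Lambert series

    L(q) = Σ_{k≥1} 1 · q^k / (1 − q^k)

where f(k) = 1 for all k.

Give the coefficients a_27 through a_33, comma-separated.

4, 6, 2, 8, 2, 6, 4

[q^27] f(1)=1,f(3)=1,f(9)=1,f(27)=1 ⇒ 4
[q^28] f(1)=1,f(2)=1,f(4)=1,f(7)=1,f(14)=1,f(28)=1 ⇒ 6
[q^29] f(29)=1,f(1)=1 ⇒ 2
n=30: 1·30 2·15 3·10 5·6 6·5 10·3 15·2 30·1  f→[1+1+1+1+1+1+1+1]=8
[q^31] f(31)=1,f(1)=1 ⇒ 2
[q^32] f(1)=1,f(2)=1,f(4)=1,f(8)=1,f(16)=1,f(32)=1 ⇒ 6
q^33  k|33↦f(k): 1:1 3:1 11:1 33:1  a_33=4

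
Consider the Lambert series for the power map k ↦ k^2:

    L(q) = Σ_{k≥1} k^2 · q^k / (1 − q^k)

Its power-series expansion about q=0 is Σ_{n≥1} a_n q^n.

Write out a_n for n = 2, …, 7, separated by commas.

5, 10, 21, 26, 50, 50

d|2:{2,1}  Σf=4+1=5
q^3  k|3↦f(k): 1:1 3:9  a_3=10
d|4:{4,2,1}  Σf=16+4+1=21
d|5:{5,1}  Σf=25+1=26
d|6:{1,2,3,6}  Σf=1+4+9+36=50
d|7:{7,1}  Σf=49+1=50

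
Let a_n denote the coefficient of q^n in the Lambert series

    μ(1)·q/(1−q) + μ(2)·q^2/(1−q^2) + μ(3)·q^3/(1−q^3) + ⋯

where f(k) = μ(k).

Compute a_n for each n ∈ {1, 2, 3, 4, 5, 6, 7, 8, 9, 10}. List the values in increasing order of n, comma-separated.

q^1  k|1↦μ(k): 1:1  a_1=1
n=2: 2·1 1·2  μ→[(-1)+1]=0
q^3  k|3↦μ(k): 3:-1 1:1  a_3=0
d|4:{1,2,4}  Σμ=1+(-1)+0=0
d|5:{5,1}  Σμ=(-1)+1=0
d|6:{6,3,2,1}  Σμ=1+(-1)+(-1)+1=0
n=7: 1·7 7·1  μ→[1+(-1)]=0
d|8:{1,2,4,8}  Σμ=1+(-1)+0+0=0
q^9  k|9↦μ(k): 9:0 3:-1 1:1  a_9=0
q^10  k|10↦μ(k): 1:1 2:-1 5:-1 10:1  a_10=0

1, 0, 0, 0, 0, 0, 0, 0, 0, 0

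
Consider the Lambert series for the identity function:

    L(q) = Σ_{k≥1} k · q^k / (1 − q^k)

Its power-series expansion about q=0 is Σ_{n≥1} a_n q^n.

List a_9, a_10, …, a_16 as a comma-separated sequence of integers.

13, 18, 12, 28, 14, 24, 24, 31

n=9: 9·1 3·3 1·9  f→[9+3+1]=13
q^10  k|10↦f(k): 1:1 2:2 5:5 10:10  a_10=18
d|11:{11,1}  Σf=11+1=12
[q^12] f(12)=12,f(6)=6,f(4)=4,f(3)=3,f(2)=2,f(1)=1 ⇒ 28
d|13:{13,1}  Σf=13+1=14
d|14:{1,2,7,14}  Σf=1+2+7+14=24
d|15:{15,5,3,1}  Σf=15+5+3+1=24
q^16  k|16↦f(k): 1:1 2:2 4:4 8:8 16:16  a_16=31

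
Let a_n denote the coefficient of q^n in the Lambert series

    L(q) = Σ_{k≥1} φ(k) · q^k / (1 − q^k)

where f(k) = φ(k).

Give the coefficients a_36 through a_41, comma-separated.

q^36  k|36↦φ(k): 1:1 2:1 3:2 4:2 6:2 9:6 12:4 18:6 36:12  a_36=36
q^37  k|37↦φ(k): 1:1 37:36  a_37=37
d|38:{1,2,19,38}  Σφ=1+1+18+18=38
[q^39] φ(39)=24,φ(13)=12,φ(3)=2,φ(1)=1 ⇒ 39
d|40:{40,20,10,8,5,4,2,1}  Σφ=16+8+4+4+4+2+1+1=40
n=41: 1·41 41·1  φ→[1+40]=41

36, 37, 38, 39, 40, 41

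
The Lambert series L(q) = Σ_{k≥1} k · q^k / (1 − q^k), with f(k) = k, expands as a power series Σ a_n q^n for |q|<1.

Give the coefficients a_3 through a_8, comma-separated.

4, 7, 6, 12, 8, 15

q^3  k|3↦f(k): 3:3 1:1  a_3=4
n=4: 4·1 2·2 1·4  f→[4+2+1]=7
d|5:{1,5}  Σf=1+5=6
[q^6] f(1)=1,f(2)=2,f(3)=3,f(6)=6 ⇒ 12
n=7: 1·7 7·1  f→[1+7]=8
d|8:{1,2,4,8}  Σf=1+2+4+8=15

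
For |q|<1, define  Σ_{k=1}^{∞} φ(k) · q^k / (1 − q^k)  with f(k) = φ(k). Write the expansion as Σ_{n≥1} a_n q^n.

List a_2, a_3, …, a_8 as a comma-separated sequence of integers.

[q^2] φ(2)=1,φ(1)=1 ⇒ 2
q^3  k|3↦φ(k): 3:2 1:1  a_3=3
[q^4] φ(1)=1,φ(2)=1,φ(4)=2 ⇒ 4
[q^5] φ(5)=4,φ(1)=1 ⇒ 5
d|6:{1,2,3,6}  Σφ=1+1+2+2=6
n=7: 1·7 7·1  φ→[1+6]=7
q^8  k|8↦φ(k): 1:1 2:1 4:2 8:4  a_8=8

2, 3, 4, 5, 6, 7, 8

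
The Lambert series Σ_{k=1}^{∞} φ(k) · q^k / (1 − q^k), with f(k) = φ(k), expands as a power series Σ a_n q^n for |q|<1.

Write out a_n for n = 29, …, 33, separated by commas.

q^29  k|29↦φ(k): 29:28 1:1  a_29=29
[q^30] φ(30)=8,φ(15)=8,φ(10)=4,φ(6)=2,φ(5)=4,φ(3)=2,φ(2)=1,φ(1)=1 ⇒ 30
d|31:{31,1}  Σφ=30+1=31
q^32  k|32↦φ(k): 1:1 2:1 4:2 8:4 16:8 32:16  a_32=32
n=33: 1·33 3·11 11·3 33·1  φ→[1+2+10+20]=33

29, 30, 31, 32, 33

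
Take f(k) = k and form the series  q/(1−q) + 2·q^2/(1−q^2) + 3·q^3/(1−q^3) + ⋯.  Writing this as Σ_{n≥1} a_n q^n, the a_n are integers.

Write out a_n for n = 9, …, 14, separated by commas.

13, 18, 12, 28, 14, 24

q^9  k|9↦f(k): 1:1 3:3 9:9  a_9=13
q^10  k|10↦f(k): 10:10 5:5 2:2 1:1  a_10=18
[q^11] f(1)=1,f(11)=11 ⇒ 12
d|12:{1,2,3,4,6,12}  Σf=1+2+3+4+6+12=28
n=13: 1·13 13·1  f→[1+13]=14
d|14:{14,7,2,1}  Σf=14+7+2+1=24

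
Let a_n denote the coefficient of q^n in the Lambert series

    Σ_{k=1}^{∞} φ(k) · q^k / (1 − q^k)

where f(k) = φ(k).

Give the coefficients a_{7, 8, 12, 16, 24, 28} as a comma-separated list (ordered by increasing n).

[q^7] φ(1)=1,φ(7)=6 ⇒ 7
[q^8] φ(8)=4,φ(4)=2,φ(2)=1,φ(1)=1 ⇒ 8
n=12: 12·1 6·2 4·3 3·4 2·6 1·12  φ→[4+2+2+2+1+1]=12
[q^16] φ(1)=1,φ(2)=1,φ(4)=2,φ(8)=4,φ(16)=8 ⇒ 16
q^24  k|24↦φ(k): 1:1 2:1 3:2 4:2 6:2 8:4 12:4 24:8  a_24=24
d|28:{28,14,7,4,2,1}  Σφ=12+6+6+2+1+1=28

7, 8, 12, 16, 24, 28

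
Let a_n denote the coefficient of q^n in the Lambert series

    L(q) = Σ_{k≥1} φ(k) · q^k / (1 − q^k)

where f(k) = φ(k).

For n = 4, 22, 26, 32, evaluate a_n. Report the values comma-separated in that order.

n=4: 1·4 2·2 4·1  φ→[1+1+2]=4
q^22  k|22↦φ(k): 22:10 11:10 2:1 1:1  a_22=22
n=26: 1·26 2·13 13·2 26·1  φ→[1+1+12+12]=26
n=32: 32·1 16·2 8·4 4·8 2·16 1·32  φ→[16+8+4+2+1+1]=32

4, 22, 26, 32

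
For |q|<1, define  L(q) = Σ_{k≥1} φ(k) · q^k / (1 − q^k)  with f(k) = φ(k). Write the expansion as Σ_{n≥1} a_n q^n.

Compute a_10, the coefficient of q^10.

n=10: 10·1 5·2 2·5 1·10  φ→[4+4+1+1]=10

a_10 = 10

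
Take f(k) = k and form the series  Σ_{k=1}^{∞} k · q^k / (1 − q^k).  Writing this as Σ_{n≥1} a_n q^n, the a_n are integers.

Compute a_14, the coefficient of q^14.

a_14 = 24

[q^14] f(14)=14,f(7)=7,f(2)=2,f(1)=1 ⇒ 24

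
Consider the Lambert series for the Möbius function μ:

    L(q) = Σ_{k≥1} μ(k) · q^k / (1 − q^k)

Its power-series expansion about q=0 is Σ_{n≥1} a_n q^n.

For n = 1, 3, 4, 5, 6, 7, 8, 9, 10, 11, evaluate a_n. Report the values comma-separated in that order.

n=1: 1·1  μ→[1]=1
q^3  k|3↦μ(k): 1:1 3:-1  a_3=0
n=4: 1·4 2·2 4·1  μ→[1+(-1)+0]=0
[q^5] μ(5)=-1,μ(1)=1 ⇒ 0
q^6  k|6↦μ(k): 1:1 2:-1 3:-1 6:1  a_6=0
d|7:{7,1}  Σμ=(-1)+1=0
q^8  k|8↦μ(k): 8:0 4:0 2:-1 1:1  a_8=0
[q^9] μ(1)=1,μ(3)=-1,μ(9)=0 ⇒ 0
q^10  k|10↦μ(k): 10:1 5:-1 2:-1 1:1  a_10=0
d|11:{1,11}  Σμ=1+(-1)=0

1, 0, 0, 0, 0, 0, 0, 0, 0, 0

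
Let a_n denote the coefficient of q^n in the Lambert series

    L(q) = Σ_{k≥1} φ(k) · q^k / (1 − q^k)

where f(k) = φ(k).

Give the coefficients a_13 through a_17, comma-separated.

d|13:{13,1}  Σφ=12+1=13
d|14:{1,2,7,14}  Σφ=1+1+6+6=14
n=15: 15·1 5·3 3·5 1·15  φ→[8+4+2+1]=15
d|16:{16,8,4,2,1}  Σφ=8+4+2+1+1=16
n=17: 1·17 17·1  φ→[1+16]=17

13, 14, 15, 16, 17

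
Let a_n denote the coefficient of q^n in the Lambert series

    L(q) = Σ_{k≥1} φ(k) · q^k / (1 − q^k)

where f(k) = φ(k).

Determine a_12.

n=12: 12·1 6·2 4·3 3·4 2·6 1·12  φ→[4+2+2+2+1+1]=12

a_12 = 12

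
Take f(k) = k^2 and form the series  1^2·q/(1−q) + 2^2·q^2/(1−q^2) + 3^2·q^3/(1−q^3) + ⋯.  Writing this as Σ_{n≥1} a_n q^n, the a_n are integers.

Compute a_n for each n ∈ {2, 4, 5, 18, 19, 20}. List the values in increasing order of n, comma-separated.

5, 21, 26, 455, 362, 546

n=2: 2·1 1·2  f→[4+1]=5
n=4: 1·4 2·2 4·1  f→[1+4+16]=21
[q^5] f(1)=1,f(5)=25 ⇒ 26
q^18  k|18↦f(k): 18:324 9:81 6:36 3:9 2:4 1:1  a_18=455
n=19: 19·1 1·19  f→[361+1]=362
q^20  k|20↦f(k): 1:1 2:4 4:16 5:25 10:100 20:400  a_20=546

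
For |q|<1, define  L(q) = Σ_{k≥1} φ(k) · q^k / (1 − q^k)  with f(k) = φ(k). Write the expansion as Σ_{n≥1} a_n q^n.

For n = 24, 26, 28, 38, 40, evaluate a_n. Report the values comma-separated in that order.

q^24  k|24↦φ(k): 24:8 12:4 8:4 6:2 4:2 3:2 2:1 1:1  a_24=24
n=26: 26·1 13·2 2·13 1·26  φ→[12+12+1+1]=26
d|28:{28,14,7,4,2,1}  Σφ=12+6+6+2+1+1=28
d|38:{1,2,19,38}  Σφ=1+1+18+18=38
n=40: 1·40 2·20 4·10 5·8 8·5 10·4 20·2 40·1  φ→[1+1+2+4+4+4+8+16]=40

24, 26, 28, 38, 40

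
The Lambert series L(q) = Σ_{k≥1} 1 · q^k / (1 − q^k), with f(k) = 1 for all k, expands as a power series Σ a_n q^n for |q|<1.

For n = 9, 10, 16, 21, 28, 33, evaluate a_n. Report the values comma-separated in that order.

d|9:{9,3,1}  Σf=1+1+1=3
n=10: 10·1 5·2 2·5 1·10  f→[1+1+1+1]=4
[q^16] f(1)=1,f(2)=1,f(4)=1,f(8)=1,f(16)=1 ⇒ 5
d|21:{21,7,3,1}  Σf=1+1+1+1=4
d|28:{28,14,7,4,2,1}  Σf=1+1+1+1+1+1=6
n=33: 1·33 3·11 11·3 33·1  f→[1+1+1+1]=4

3, 4, 5, 4, 6, 4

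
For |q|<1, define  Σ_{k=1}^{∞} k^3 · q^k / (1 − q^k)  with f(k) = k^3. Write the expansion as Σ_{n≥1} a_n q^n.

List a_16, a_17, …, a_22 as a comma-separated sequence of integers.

4681, 4914, 6813, 6860, 9198, 9632, 11988

q^16  k|16↦f(k): 1:1 2:8 4:64 8:512 16:4096  a_16=4681
[q^17] f(17)=4913,f(1)=1 ⇒ 4914
q^18  k|18↦f(k): 1:1 2:8 3:27 6:216 9:729 18:5832  a_18=6813
[q^19] f(1)=1,f(19)=6859 ⇒ 6860
q^20  k|20↦f(k): 1:1 2:8 4:64 5:125 10:1000 20:8000  a_20=9198
q^21  k|21↦f(k): 21:9261 7:343 3:27 1:1  a_21=9632
[q^22] f(22)=10648,f(11)=1331,f(2)=8,f(1)=1 ⇒ 11988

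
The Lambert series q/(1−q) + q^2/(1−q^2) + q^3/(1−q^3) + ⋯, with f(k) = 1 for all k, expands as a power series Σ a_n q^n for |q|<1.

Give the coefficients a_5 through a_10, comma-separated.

q^5  k|5↦f(k): 1:1 5:1  a_5=2
n=6: 1·6 2·3 3·2 6·1  f→[1+1+1+1]=4
d|7:{1,7}  Σf=1+1=2
q^8  k|8↦f(k): 1:1 2:1 4:1 8:1  a_8=4
q^9  k|9↦f(k): 9:1 3:1 1:1  a_9=3
d|10:{1,2,5,10}  Σf=1+1+1+1=4

2, 4, 2, 4, 3, 4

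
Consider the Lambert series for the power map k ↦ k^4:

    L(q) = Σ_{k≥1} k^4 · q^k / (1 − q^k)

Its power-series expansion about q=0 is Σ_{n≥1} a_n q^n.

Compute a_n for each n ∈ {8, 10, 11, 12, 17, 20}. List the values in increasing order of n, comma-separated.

d|8:{1,2,4,8}  Σf=1+16+256+4096=4369
q^10  k|10↦f(k): 1:1 2:16 5:625 10:10000  a_10=10642
[q^11] f(1)=1,f(11)=14641 ⇒ 14642
[q^12] f(1)=1,f(2)=16,f(3)=81,f(4)=256,f(6)=1296,f(12)=20736 ⇒ 22386
[q^17] f(17)=83521,f(1)=1 ⇒ 83522
[q^20] f(1)=1,f(2)=16,f(4)=256,f(5)=625,f(10)=10000,f(20)=160000 ⇒ 170898

4369, 10642, 14642, 22386, 83522, 170898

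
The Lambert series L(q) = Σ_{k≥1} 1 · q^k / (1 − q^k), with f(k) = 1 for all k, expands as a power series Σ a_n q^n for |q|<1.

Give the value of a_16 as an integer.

n=16: 1·16 2·8 4·4 8·2 16·1  f→[1+1+1+1+1]=5

a_16 = 5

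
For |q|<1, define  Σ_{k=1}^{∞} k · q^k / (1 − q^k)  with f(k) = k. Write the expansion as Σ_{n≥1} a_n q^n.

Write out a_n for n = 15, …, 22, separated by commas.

24, 31, 18, 39, 20, 42, 32, 36

[q^15] f(15)=15,f(5)=5,f(3)=3,f(1)=1 ⇒ 24
d|16:{16,8,4,2,1}  Σf=16+8+4+2+1=31
q^17  k|17↦f(k): 1:1 17:17  a_17=18
[q^18] f(1)=1,f(2)=2,f(3)=3,f(6)=6,f(9)=9,f(18)=18 ⇒ 39
d|19:{19,1}  Σf=19+1=20
q^20  k|20↦f(k): 20:20 10:10 5:5 4:4 2:2 1:1  a_20=42
q^21  k|21↦f(k): 1:1 3:3 7:7 21:21  a_21=32
[q^22] f(1)=1,f(2)=2,f(11)=11,f(22)=22 ⇒ 36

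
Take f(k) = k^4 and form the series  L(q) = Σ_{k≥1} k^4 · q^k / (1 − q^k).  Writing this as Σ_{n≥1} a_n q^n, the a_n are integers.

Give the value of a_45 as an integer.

d|45:{1,3,5,9,15,45}  Σf=1+81+625+6561+50625+4100625=4158518

a_45 = 4158518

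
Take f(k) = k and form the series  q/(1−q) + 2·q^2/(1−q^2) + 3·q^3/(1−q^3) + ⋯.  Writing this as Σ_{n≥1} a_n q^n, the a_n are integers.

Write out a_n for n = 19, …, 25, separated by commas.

[q^19] f(19)=19,f(1)=1 ⇒ 20
d|20:{1,2,4,5,10,20}  Σf=1+2+4+5+10+20=42
n=21: 1·21 3·7 7·3 21·1  f→[1+3+7+21]=32
d|22:{1,2,11,22}  Σf=1+2+11+22=36
[q^23] f(1)=1,f(23)=23 ⇒ 24
d|24:{1,2,3,4,6,8,12,24}  Σf=1+2+3+4+6+8+12+24=60
d|25:{1,5,25}  Σf=1+5+25=31

20, 42, 32, 36, 24, 60, 31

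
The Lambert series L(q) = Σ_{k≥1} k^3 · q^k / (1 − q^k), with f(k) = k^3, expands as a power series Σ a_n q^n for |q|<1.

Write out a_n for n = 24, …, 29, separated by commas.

q^24  k|24↦f(k): 24:13824 12:1728 8:512 6:216 4:64 3:27 2:8 1:1  a_24=16380
q^25  k|25↦f(k): 25:15625 5:125 1:1  a_25=15751
n=26: 1·26 2·13 13·2 26·1  f→[1+8+2197+17576]=19782
q^27  k|27↦f(k): 27:19683 9:729 3:27 1:1  a_27=20440
[q^28] f(28)=21952,f(14)=2744,f(7)=343,f(4)=64,f(2)=8,f(1)=1 ⇒ 25112
n=29: 1·29 29·1  f→[1+24389]=24390

16380, 15751, 19782, 20440, 25112, 24390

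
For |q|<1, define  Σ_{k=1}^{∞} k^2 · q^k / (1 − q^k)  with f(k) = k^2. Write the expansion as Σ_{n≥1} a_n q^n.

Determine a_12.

a_12 = 210

q^12  k|12↦f(k): 1:1 2:4 3:9 4:16 6:36 12:144  a_12=210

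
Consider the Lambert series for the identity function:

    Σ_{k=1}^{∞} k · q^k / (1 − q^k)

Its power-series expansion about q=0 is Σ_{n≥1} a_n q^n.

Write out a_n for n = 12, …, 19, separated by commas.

d|12:{1,2,3,4,6,12}  Σf=1+2+3+4+6+12=28
d|13:{1,13}  Σf=1+13=14
d|14:{14,7,2,1}  Σf=14+7+2+1=24
[q^15] f(15)=15,f(5)=5,f(3)=3,f(1)=1 ⇒ 24
[q^16] f(16)=16,f(8)=8,f(4)=4,f(2)=2,f(1)=1 ⇒ 31
[q^17] f(17)=17,f(1)=1 ⇒ 18
q^18  k|18↦f(k): 18:18 9:9 6:6 3:3 2:2 1:1  a_18=39
[q^19] f(1)=1,f(19)=19 ⇒ 20

28, 14, 24, 24, 31, 18, 39, 20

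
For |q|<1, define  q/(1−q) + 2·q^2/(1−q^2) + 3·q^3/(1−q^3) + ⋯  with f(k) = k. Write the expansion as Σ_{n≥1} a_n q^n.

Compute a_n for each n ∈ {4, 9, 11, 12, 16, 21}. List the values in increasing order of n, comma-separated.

[q^4] f(4)=4,f(2)=2,f(1)=1 ⇒ 7
q^9  k|9↦f(k): 9:9 3:3 1:1  a_9=13
q^11  k|11↦f(k): 11:11 1:1  a_11=12
q^12  k|12↦f(k): 1:1 2:2 3:3 4:4 6:6 12:12  a_12=28
d|16:{1,2,4,8,16}  Σf=1+2+4+8+16=31
[q^21] f(1)=1,f(3)=3,f(7)=7,f(21)=21 ⇒ 32

7, 13, 12, 28, 31, 32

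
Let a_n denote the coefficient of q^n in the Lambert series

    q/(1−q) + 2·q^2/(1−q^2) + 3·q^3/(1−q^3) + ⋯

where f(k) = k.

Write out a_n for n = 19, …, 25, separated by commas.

[q^19] f(1)=1,f(19)=19 ⇒ 20
d|20:{20,10,5,4,2,1}  Σf=20+10+5+4+2+1=42
d|21:{21,7,3,1}  Σf=21+7+3+1=32
n=22: 22·1 11·2 2·11 1·22  f→[22+11+2+1]=36
n=23: 23·1 1·23  f→[23+1]=24
d|24:{1,2,3,4,6,8,12,24}  Σf=1+2+3+4+6+8+12+24=60
d|25:{1,5,25}  Σf=1+5+25=31

20, 42, 32, 36, 24, 60, 31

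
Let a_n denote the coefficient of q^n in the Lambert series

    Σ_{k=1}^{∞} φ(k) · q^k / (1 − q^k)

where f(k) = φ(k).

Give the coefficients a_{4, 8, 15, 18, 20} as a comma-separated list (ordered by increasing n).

[q^4] φ(4)=2,φ(2)=1,φ(1)=1 ⇒ 4
q^8  k|8↦φ(k): 1:1 2:1 4:2 8:4  a_8=8
[q^15] φ(15)=8,φ(5)=4,φ(3)=2,φ(1)=1 ⇒ 15
n=18: 1·18 2·9 3·6 6·3 9·2 18·1  φ→[1+1+2+2+6+6]=18
d|20:{1,2,4,5,10,20}  Σφ=1+1+2+4+4+8=20

4, 8, 15, 18, 20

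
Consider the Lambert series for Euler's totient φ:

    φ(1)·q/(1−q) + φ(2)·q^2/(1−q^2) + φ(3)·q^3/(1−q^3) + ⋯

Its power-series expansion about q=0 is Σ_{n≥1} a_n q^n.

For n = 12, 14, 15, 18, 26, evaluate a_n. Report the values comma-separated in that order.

q^12  k|12↦φ(k): 12:4 6:2 4:2 3:2 2:1 1:1  a_12=12
[q^14] φ(1)=1,φ(2)=1,φ(7)=6,φ(14)=6 ⇒ 14
n=15: 15·1 5·3 3·5 1·15  φ→[8+4+2+1]=15
d|18:{18,9,6,3,2,1}  Σφ=6+6+2+2+1+1=18
q^26  k|26↦φ(k): 1:1 2:1 13:12 26:12  a_26=26

12, 14, 15, 18, 26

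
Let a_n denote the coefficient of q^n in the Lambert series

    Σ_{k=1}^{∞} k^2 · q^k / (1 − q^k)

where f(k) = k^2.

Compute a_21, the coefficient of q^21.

d|21:{21,7,3,1}  Σf=441+49+9+1=500

a_21 = 500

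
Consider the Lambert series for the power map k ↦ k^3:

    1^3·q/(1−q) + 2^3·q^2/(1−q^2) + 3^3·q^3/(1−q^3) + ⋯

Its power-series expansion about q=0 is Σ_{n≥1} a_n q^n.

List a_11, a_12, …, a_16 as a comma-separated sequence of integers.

1332, 2044, 2198, 3096, 3528, 4681

[q^11] f(1)=1,f(11)=1331 ⇒ 1332
d|12:{1,2,3,4,6,12}  Σf=1+8+27+64+216+1728=2044
n=13: 13·1 1·13  f→[2197+1]=2198
d|14:{14,7,2,1}  Σf=2744+343+8+1=3096
n=15: 15·1 5·3 3·5 1·15  f→[3375+125+27+1]=3528
d|16:{16,8,4,2,1}  Σf=4096+512+64+8+1=4681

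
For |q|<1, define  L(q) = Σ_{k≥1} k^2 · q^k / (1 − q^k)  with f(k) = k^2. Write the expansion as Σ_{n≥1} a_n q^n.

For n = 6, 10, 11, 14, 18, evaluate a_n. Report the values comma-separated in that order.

n=6: 6·1 3·2 2·3 1·6  f→[36+9+4+1]=50
d|10:{1,2,5,10}  Σf=1+4+25+100=130
n=11: 11·1 1·11  f→[121+1]=122
d|14:{14,7,2,1}  Σf=196+49+4+1=250
q^18  k|18↦f(k): 1:1 2:4 3:9 6:36 9:81 18:324  a_18=455

50, 130, 122, 250, 455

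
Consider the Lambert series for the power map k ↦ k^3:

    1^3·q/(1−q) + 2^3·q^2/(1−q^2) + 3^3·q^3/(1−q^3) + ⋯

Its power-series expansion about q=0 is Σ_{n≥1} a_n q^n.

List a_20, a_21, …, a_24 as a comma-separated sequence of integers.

9198, 9632, 11988, 12168, 16380

[q^20] f(1)=1,f(2)=8,f(4)=64,f(5)=125,f(10)=1000,f(20)=8000 ⇒ 9198
d|21:{21,7,3,1}  Σf=9261+343+27+1=9632
[q^22] f(22)=10648,f(11)=1331,f(2)=8,f(1)=1 ⇒ 11988
[q^23] f(23)=12167,f(1)=1 ⇒ 12168
[q^24] f(24)=13824,f(12)=1728,f(8)=512,f(6)=216,f(4)=64,f(3)=27,f(2)=8,f(1)=1 ⇒ 16380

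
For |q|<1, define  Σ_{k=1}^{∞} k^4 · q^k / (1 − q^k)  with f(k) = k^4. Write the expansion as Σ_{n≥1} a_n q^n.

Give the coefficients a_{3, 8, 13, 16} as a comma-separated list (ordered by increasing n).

82, 4369, 28562, 69905

n=3: 3·1 1·3  f→[81+1]=82
n=8: 8·1 4·2 2·4 1·8  f→[4096+256+16+1]=4369
n=13: 1·13 13·1  f→[1+28561]=28562
n=16: 16·1 8·2 4·4 2·8 1·16  f→[65536+4096+256+16+1]=69905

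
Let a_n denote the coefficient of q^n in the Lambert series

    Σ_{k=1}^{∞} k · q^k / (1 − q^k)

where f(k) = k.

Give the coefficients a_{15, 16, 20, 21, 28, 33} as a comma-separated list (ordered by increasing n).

n=15: 1·15 3·5 5·3 15·1  f→[1+3+5+15]=24
q^16  k|16↦f(k): 16:16 8:8 4:4 2:2 1:1  a_16=31
[q^20] f(20)=20,f(10)=10,f(5)=5,f(4)=4,f(2)=2,f(1)=1 ⇒ 42
d|21:{21,7,3,1}  Σf=21+7+3+1=32
q^28  k|28↦f(k): 1:1 2:2 4:4 7:7 14:14 28:28  a_28=56
d|33:{1,3,11,33}  Σf=1+3+11+33=48

24, 31, 42, 32, 56, 48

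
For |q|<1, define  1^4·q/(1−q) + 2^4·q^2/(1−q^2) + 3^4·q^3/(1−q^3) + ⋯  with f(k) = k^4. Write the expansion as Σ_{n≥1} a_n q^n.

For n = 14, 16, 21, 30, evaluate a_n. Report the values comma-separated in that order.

40834, 69905, 196964, 872644

q^14  k|14↦f(k): 1:1 2:16 7:2401 14:38416  a_14=40834
[q^16] f(1)=1,f(2)=16,f(4)=256,f(8)=4096,f(16)=65536 ⇒ 69905
n=21: 21·1 7·3 3·7 1·21  f→[194481+2401+81+1]=196964
n=30: 30·1 15·2 10·3 6·5 5·6 3·10 2·15 1·30  f→[810000+50625+10000+1296+625+81+16+1]=872644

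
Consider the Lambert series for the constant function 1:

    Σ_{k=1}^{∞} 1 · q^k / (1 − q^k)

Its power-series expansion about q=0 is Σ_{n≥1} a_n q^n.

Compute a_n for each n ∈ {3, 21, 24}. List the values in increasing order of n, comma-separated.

d|3:{3,1}  Σf=1+1=2
n=21: 1·21 3·7 7·3 21·1  f→[1+1+1+1]=4
d|24:{24,12,8,6,4,3,2,1}  Σf=1+1+1+1+1+1+1+1=8

2, 4, 8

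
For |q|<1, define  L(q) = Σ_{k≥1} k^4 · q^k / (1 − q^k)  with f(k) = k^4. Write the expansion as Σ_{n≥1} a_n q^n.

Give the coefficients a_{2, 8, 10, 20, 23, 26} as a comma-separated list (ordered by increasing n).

17, 4369, 10642, 170898, 279842, 485554

d|2:{1,2}  Σf=1+16=17
[q^8] f(8)=4096,f(4)=256,f(2)=16,f(1)=1 ⇒ 4369
q^10  k|10↦f(k): 10:10000 5:625 2:16 1:1  a_10=10642
q^20  k|20↦f(k): 1:1 2:16 4:256 5:625 10:10000 20:160000  a_20=170898
d|23:{23,1}  Σf=279841+1=279842
[q^26] f(1)=1,f(2)=16,f(13)=28561,f(26)=456976 ⇒ 485554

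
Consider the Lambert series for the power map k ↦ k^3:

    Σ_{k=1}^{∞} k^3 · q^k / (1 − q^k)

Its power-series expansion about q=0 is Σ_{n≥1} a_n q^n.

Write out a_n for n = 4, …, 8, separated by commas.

73, 126, 252, 344, 585

d|4:{1,2,4}  Σf=1+8+64=73
q^5  k|5↦f(k): 5:125 1:1  a_5=126
d|6:{1,2,3,6}  Σf=1+8+27+216=252
d|7:{1,7}  Σf=1+343=344
[q^8] f(8)=512,f(4)=64,f(2)=8,f(1)=1 ⇒ 585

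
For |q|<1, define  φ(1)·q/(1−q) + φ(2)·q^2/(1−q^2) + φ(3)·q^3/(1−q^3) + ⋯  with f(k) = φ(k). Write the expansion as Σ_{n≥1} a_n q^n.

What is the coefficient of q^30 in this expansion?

q^30  k|30↦φ(k): 1:1 2:1 3:2 5:4 6:2 10:4 15:8 30:8  a_30=30

a_30 = 30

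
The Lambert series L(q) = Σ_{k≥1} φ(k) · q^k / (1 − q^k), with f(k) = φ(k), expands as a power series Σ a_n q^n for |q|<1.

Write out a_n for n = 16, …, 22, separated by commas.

d|16:{16,8,4,2,1}  Σφ=8+4+2+1+1=16
d|17:{17,1}  Σφ=16+1=17
q^18  k|18↦φ(k): 18:6 9:6 6:2 3:2 2:1 1:1  a_18=18
n=19: 19·1 1·19  φ→[18+1]=19
[q^20] φ(20)=8,φ(10)=4,φ(5)=4,φ(4)=2,φ(2)=1,φ(1)=1 ⇒ 20
q^21  k|21↦φ(k): 1:1 3:2 7:6 21:12  a_21=21
q^22  k|22↦φ(k): 1:1 2:1 11:10 22:10  a_22=22

16, 17, 18, 19, 20, 21, 22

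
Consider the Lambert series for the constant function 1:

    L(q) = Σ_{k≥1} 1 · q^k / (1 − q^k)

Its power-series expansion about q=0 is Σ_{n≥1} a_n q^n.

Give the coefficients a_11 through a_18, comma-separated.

d|11:{1,11}  Σf=1+1=2
[q^12] f(12)=1,f(6)=1,f(4)=1,f(3)=1,f(2)=1,f(1)=1 ⇒ 6
d|13:{1,13}  Σf=1+1=2
q^14  k|14↦f(k): 14:1 7:1 2:1 1:1  a_14=4
n=15: 15·1 5·3 3·5 1·15  f→[1+1+1+1]=4
[q^16] f(16)=1,f(8)=1,f(4)=1,f(2)=1,f(1)=1 ⇒ 5
d|17:{1,17}  Σf=1+1=2
[q^18] f(18)=1,f(9)=1,f(6)=1,f(3)=1,f(2)=1,f(1)=1 ⇒ 6

2, 6, 2, 4, 4, 5, 2, 6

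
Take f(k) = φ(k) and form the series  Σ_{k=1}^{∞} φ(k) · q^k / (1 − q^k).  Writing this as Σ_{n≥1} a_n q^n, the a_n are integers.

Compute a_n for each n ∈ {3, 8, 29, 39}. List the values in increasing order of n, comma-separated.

d|3:{3,1}  Σφ=2+1=3
n=8: 1·8 2·4 4·2 8·1  φ→[1+1+2+4]=8
q^29  k|29↦φ(k): 1:1 29:28  a_29=29
n=39: 1·39 3·13 13·3 39·1  φ→[1+2+12+24]=39

3, 8, 29, 39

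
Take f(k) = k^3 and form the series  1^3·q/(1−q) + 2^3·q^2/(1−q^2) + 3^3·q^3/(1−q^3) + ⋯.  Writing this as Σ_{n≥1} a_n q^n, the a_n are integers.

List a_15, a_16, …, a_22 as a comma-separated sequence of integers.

q^15  k|15↦f(k): 1:1 3:27 5:125 15:3375  a_15=3528
n=16: 1·16 2·8 4·4 8·2 16·1  f→[1+8+64+512+4096]=4681
q^17  k|17↦f(k): 1:1 17:4913  a_17=4914
d|18:{18,9,6,3,2,1}  Σf=5832+729+216+27+8+1=6813
q^19  k|19↦f(k): 19:6859 1:1  a_19=6860
q^20  k|20↦f(k): 1:1 2:8 4:64 5:125 10:1000 20:8000  a_20=9198
d|21:{21,7,3,1}  Σf=9261+343+27+1=9632
d|22:{22,11,2,1}  Σf=10648+1331+8+1=11988

3528, 4681, 4914, 6813, 6860, 9198, 9632, 11988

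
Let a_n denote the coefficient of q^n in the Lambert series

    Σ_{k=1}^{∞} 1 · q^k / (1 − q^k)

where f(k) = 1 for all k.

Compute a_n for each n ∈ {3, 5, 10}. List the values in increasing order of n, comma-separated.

2, 2, 4

d|3:{1,3}  Σf=1+1=2
d|5:{5,1}  Σf=1+1=2
d|10:{1,2,5,10}  Σf=1+1+1+1=4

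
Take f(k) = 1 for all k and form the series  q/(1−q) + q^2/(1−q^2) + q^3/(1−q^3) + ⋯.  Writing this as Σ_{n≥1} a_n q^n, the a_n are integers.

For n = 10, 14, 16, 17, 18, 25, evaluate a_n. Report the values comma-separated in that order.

[q^10] f(10)=1,f(5)=1,f(2)=1,f(1)=1 ⇒ 4
q^14  k|14↦f(k): 14:1 7:1 2:1 1:1  a_14=4
q^16  k|16↦f(k): 16:1 8:1 4:1 2:1 1:1  a_16=5
q^17  k|17↦f(k): 1:1 17:1  a_17=2
q^18  k|18↦f(k): 1:1 2:1 3:1 6:1 9:1 18:1  a_18=6
q^25  k|25↦f(k): 25:1 5:1 1:1  a_25=3

4, 4, 5, 2, 6, 3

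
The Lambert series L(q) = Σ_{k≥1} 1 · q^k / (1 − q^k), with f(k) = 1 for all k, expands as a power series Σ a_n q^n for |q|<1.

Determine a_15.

d|15:{15,5,3,1}  Σf=1+1+1+1=4

a_15 = 4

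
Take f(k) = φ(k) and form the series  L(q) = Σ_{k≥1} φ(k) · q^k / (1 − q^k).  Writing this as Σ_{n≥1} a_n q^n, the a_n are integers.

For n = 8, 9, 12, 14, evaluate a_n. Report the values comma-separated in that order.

[q^8] φ(1)=1,φ(2)=1,φ(4)=2,φ(8)=4 ⇒ 8
n=9: 9·1 3·3 1·9  φ→[6+2+1]=9
[q^12] φ(1)=1,φ(2)=1,φ(3)=2,φ(4)=2,φ(6)=2,φ(12)=4 ⇒ 12
d|14:{1,2,7,14}  Σφ=1+1+6+6=14

8, 9, 12, 14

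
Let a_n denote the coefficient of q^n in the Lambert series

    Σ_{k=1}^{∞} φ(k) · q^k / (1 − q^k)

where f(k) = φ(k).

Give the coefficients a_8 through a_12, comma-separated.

[q^8] φ(8)=4,φ(4)=2,φ(2)=1,φ(1)=1 ⇒ 8
[q^9] φ(9)=6,φ(3)=2,φ(1)=1 ⇒ 9
n=10: 10·1 5·2 2·5 1·10  φ→[4+4+1+1]=10
d|11:{11,1}  Σφ=10+1=11
d|12:{12,6,4,3,2,1}  Σφ=4+2+2+2+1+1=12

8, 9, 10, 11, 12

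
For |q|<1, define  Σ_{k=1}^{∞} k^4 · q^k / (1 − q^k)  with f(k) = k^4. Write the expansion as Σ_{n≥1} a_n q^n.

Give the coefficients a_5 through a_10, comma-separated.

626, 1394, 2402, 4369, 6643, 10642

d|5:{5,1}  Σf=625+1=626
n=6: 6·1 3·2 2·3 1·6  f→[1296+81+16+1]=1394
[q^7] f(1)=1,f(7)=2401 ⇒ 2402
q^8  k|8↦f(k): 1:1 2:16 4:256 8:4096  a_8=4369
d|9:{1,3,9}  Σf=1+81+6561=6643
[q^10] f(10)=10000,f(5)=625,f(2)=16,f(1)=1 ⇒ 10642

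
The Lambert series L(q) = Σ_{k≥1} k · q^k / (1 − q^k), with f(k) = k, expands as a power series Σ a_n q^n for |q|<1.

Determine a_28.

a_28 = 56

d|28:{1,2,4,7,14,28}  Σf=1+2+4+7+14+28=56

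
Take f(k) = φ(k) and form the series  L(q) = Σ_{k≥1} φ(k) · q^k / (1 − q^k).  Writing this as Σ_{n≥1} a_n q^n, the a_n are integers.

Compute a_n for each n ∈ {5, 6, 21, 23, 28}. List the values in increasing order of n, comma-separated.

[q^5] φ(5)=4,φ(1)=1 ⇒ 5
d|6:{1,2,3,6}  Σφ=1+1+2+2=6
d|21:{1,3,7,21}  Σφ=1+2+6+12=21
n=23: 23·1 1·23  φ→[22+1]=23
q^28  k|28↦φ(k): 28:12 14:6 7:6 4:2 2:1 1:1  a_28=28

5, 6, 21, 23, 28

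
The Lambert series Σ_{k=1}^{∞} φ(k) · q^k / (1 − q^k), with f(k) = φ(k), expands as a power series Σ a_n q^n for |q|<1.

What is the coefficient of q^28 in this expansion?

n=28: 28·1 14·2 7·4 4·7 2·14 1·28  φ→[12+6+6+2+1+1]=28

a_28 = 28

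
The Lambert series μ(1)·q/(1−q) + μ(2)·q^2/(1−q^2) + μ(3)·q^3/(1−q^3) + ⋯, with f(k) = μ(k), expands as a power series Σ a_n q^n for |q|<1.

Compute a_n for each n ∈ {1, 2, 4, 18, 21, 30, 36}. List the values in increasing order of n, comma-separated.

1, 0, 0, 0, 0, 0, 0

q^1  k|1↦μ(k): 1:1  a_1=1
d|2:{2,1}  Σμ=(-1)+1=0
d|4:{4,2,1}  Σμ=0+(-1)+1=0
n=18: 18·1 9·2 6·3 3·6 2·9 1·18  μ→[0+0+1+(-1)+(-1)+1]=0
n=21: 1·21 3·7 7·3 21·1  μ→[1+(-1)+(-1)+1]=0
[q^30] μ(1)=1,μ(2)=-1,μ(3)=-1,μ(5)=-1,μ(6)=1,μ(10)=1,μ(15)=1,μ(30)=-1 ⇒ 0
d|36:{36,18,12,9,6,4,3,2,1}  Σμ=0+0+0+0+1+0+(-1)+(-1)+1=0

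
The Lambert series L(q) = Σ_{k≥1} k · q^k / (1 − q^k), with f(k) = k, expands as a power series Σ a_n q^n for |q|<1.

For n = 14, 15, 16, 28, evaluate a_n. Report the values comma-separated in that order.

d|14:{14,7,2,1}  Σf=14+7+2+1=24
q^15  k|15↦f(k): 1:1 3:3 5:5 15:15  a_15=24
n=16: 1·16 2·8 4·4 8·2 16·1  f→[1+2+4+8+16]=31
n=28: 1·28 2·14 4·7 7·4 14·2 28·1  f→[1+2+4+7+14+28]=56

24, 24, 31, 56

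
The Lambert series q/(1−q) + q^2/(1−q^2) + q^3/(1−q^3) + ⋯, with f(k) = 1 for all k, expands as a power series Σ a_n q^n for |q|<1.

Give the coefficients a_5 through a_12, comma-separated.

2, 4, 2, 4, 3, 4, 2, 6

q^5  k|5↦f(k): 1:1 5:1  a_5=2
d|6:{6,3,2,1}  Σf=1+1+1+1=4
[q^7] f(7)=1,f(1)=1 ⇒ 2
n=8: 8·1 4·2 2·4 1·8  f→[1+1+1+1]=4
d|9:{9,3,1}  Σf=1+1+1=3
[q^10] f(10)=1,f(5)=1,f(2)=1,f(1)=1 ⇒ 4
q^11  k|11↦f(k): 1:1 11:1  a_11=2
n=12: 12·1 6·2 4·3 3·4 2·6 1·12  f→[1+1+1+1+1+1]=6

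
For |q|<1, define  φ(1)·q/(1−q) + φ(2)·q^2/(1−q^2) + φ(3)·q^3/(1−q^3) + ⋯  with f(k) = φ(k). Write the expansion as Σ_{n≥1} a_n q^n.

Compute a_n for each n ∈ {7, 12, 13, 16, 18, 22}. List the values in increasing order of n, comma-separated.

d|7:{1,7}  Σφ=1+6=7
[q^12] φ(12)=4,φ(6)=2,φ(4)=2,φ(3)=2,φ(2)=1,φ(1)=1 ⇒ 12
n=13: 13·1 1·13  φ→[12+1]=13
q^16  k|16↦φ(k): 16:8 8:4 4:2 2:1 1:1  a_16=16
d|18:{1,2,3,6,9,18}  Σφ=1+1+2+2+6+6=18
d|22:{1,2,11,22}  Σφ=1+1+10+10=22

7, 12, 13, 16, 18, 22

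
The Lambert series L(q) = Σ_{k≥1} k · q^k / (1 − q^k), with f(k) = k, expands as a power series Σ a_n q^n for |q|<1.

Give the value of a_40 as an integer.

a_40 = 90

n=40: 1·40 2·20 4·10 5·8 8·5 10·4 20·2 40·1  f→[1+2+4+5+8+10+20+40]=90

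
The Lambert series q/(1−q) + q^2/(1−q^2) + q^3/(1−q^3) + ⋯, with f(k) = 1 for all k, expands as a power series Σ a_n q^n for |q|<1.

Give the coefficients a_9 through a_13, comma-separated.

d|9:{9,3,1}  Σf=1+1+1=3
n=10: 10·1 5·2 2·5 1·10  f→[1+1+1+1]=4
d|11:{1,11}  Σf=1+1=2
d|12:{1,2,3,4,6,12}  Σf=1+1+1+1+1+1=6
[q^13] f(13)=1,f(1)=1 ⇒ 2

3, 4, 2, 6, 2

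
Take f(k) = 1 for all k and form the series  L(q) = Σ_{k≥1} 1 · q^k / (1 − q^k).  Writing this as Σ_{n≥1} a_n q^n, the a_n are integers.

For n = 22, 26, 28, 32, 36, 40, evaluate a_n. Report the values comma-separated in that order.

4, 4, 6, 6, 9, 8

q^22  k|22↦f(k): 1:1 2:1 11:1 22:1  a_22=4
[q^26] f(26)=1,f(13)=1,f(2)=1,f(1)=1 ⇒ 4
n=28: 28·1 14·2 7·4 4·7 2·14 1·28  f→[1+1+1+1+1+1]=6
d|32:{1,2,4,8,16,32}  Σf=1+1+1+1+1+1=6
n=36: 36·1 18·2 12·3 9·4 6·6 4·9 3·12 2·18 1·36  f→[1+1+1+1+1+1+1+1+1]=9
[q^40] f(1)=1,f(2)=1,f(4)=1,f(5)=1,f(8)=1,f(10)=1,f(20)=1,f(40)=1 ⇒ 8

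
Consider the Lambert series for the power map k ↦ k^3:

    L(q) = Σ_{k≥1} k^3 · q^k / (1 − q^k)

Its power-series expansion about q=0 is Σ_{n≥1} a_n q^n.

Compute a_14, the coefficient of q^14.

d|14:{1,2,7,14}  Σf=1+8+343+2744=3096

a_14 = 3096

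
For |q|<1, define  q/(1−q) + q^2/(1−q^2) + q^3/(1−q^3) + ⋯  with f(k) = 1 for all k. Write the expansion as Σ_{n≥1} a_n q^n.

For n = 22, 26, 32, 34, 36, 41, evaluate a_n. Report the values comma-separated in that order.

4, 4, 6, 4, 9, 2

q^22  k|22↦f(k): 22:1 11:1 2:1 1:1  a_22=4
d|26:{1,2,13,26}  Σf=1+1+1+1=4
q^32  k|32↦f(k): 1:1 2:1 4:1 8:1 16:1 32:1  a_32=6
n=34: 1·34 2·17 17·2 34·1  f→[1+1+1+1]=4
d|36:{36,18,12,9,6,4,3,2,1}  Σf=1+1+1+1+1+1+1+1+1=9
n=41: 1·41 41·1  f→[1+1]=2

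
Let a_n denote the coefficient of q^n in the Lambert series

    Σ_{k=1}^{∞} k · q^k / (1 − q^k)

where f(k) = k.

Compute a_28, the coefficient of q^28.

a_28 = 56

[q^28] f(1)=1,f(2)=2,f(4)=4,f(7)=7,f(14)=14,f(28)=28 ⇒ 56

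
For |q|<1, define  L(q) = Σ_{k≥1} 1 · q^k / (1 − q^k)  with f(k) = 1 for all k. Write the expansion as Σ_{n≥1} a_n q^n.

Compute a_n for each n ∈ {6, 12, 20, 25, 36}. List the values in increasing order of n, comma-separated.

4, 6, 6, 3, 9

[q^6] f(6)=1,f(3)=1,f(2)=1,f(1)=1 ⇒ 4
q^12  k|12↦f(k): 1:1 2:1 3:1 4:1 6:1 12:1  a_12=6
d|20:{1,2,4,5,10,20}  Σf=1+1+1+1+1+1=6
[q^25] f(25)=1,f(5)=1,f(1)=1 ⇒ 3
d|36:{36,18,12,9,6,4,3,2,1}  Σf=1+1+1+1+1+1+1+1+1=9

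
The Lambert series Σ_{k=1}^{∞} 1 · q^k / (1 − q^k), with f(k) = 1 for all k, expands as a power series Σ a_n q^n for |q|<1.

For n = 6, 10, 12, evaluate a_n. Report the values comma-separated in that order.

4, 4, 6

d|6:{1,2,3,6}  Σf=1+1+1+1=4
q^10  k|10↦f(k): 1:1 2:1 5:1 10:1  a_10=4
n=12: 1·12 2·6 3·4 4·3 6·2 12·1  f→[1+1+1+1+1+1]=6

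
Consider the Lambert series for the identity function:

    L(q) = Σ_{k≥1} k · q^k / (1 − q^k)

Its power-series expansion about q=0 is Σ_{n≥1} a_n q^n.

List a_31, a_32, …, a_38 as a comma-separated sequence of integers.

q^31  k|31↦f(k): 1:1 31:31  a_31=32
n=32: 32·1 16·2 8·4 4·8 2·16 1·32  f→[32+16+8+4+2+1]=63
[q^33] f(33)=33,f(11)=11,f(3)=3,f(1)=1 ⇒ 48
n=34: 34·1 17·2 2·17 1·34  f→[34+17+2+1]=54
n=35: 1·35 5·7 7·5 35·1  f→[1+5+7+35]=48
[q^36] f(36)=36,f(18)=18,f(12)=12,f(9)=9,f(6)=6,f(4)=4,f(3)=3,f(2)=2,f(1)=1 ⇒ 91
d|37:{1,37}  Σf=1+37=38
d|38:{1,2,19,38}  Σf=1+2+19+38=60

32, 63, 48, 54, 48, 91, 38, 60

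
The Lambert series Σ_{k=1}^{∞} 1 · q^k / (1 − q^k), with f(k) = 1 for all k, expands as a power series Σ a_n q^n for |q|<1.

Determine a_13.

[q^13] f(1)=1,f(13)=1 ⇒ 2

a_13 = 2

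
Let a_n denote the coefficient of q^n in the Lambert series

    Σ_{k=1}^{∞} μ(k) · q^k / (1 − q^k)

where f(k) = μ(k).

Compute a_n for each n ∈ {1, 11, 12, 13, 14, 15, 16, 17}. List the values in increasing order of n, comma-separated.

1, 0, 0, 0, 0, 0, 0, 0

[q^1] μ(1)=1 ⇒ 1
q^11  k|11↦μ(k): 1:1 11:-1  a_11=0
d|12:{1,2,3,4,6,12}  Σμ=1+(-1)+(-1)+0+1+0=0
q^13  k|13↦μ(k): 13:-1 1:1  a_13=0
n=14: 1·14 2·7 7·2 14·1  μ→[1+(-1)+(-1)+1]=0
d|15:{1,3,5,15}  Σμ=1+(-1)+(-1)+1=0
d|16:{16,8,4,2,1}  Σμ=0+0+0+(-1)+1=0
q^17  k|17↦μ(k): 1:1 17:-1  a_17=0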